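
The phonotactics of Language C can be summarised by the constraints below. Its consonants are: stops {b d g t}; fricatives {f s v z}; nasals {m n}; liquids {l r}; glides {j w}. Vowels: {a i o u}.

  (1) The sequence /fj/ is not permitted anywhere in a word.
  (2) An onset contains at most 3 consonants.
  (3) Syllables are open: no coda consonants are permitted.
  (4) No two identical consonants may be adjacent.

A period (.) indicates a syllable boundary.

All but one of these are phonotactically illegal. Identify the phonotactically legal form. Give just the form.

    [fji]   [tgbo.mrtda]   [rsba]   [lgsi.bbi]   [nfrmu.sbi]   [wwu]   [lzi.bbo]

[fji] — violates constraint 1: contains banned sequence /fj/ → phonotactically illegal
[tgbo.mrtda] — violates constraint 2: syllable 2 onset /mrtd/ has 4 consonants (> 3) → phonotactically illegal
[rsba] — σ1 onset /rsb/ (3C), coda /∅/ ok → phonotactically legal
[lgsi.bbi] — violates constraint 4: adjacent identical consonants /bb/ → phonotactically illegal
[nfrmu.sbi] — violates constraint 2: syllable 1 onset /nfrm/ has 4 consonants (> 3) → phonotactically illegal
[wwu] — violates constraint 4: adjacent identical consonants /ww/ → phonotactically illegal
[lzi.bbo] — violates constraint 4: adjacent identical consonants /bb/ → phonotactically illegal

[rsba]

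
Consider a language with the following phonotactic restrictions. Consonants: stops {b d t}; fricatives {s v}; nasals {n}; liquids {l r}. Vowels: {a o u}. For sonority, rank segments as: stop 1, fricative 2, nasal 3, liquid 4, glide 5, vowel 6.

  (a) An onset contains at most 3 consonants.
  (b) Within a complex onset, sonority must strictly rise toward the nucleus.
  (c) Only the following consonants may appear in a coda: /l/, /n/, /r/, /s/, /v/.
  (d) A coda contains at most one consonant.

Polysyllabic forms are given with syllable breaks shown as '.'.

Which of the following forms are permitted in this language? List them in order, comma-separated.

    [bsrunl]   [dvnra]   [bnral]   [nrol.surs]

[bnral]

[bsrunl] — violates constraint (d): syllable 1 coda /nl/ has 2 consonants (> 1) → not permitted
[dvnra] — violates constraint (a): syllable 1 onset /dvnr/ has 4 consonants (> 3) → not permitted
[bnral] — σ1 onset /bnr/ (1→3→4 rises), coda /l/ ok → permitted
[nrol.surs] — violates constraint (d): syllable 2 coda /rs/ has 2 consonants (> 1) → not permitted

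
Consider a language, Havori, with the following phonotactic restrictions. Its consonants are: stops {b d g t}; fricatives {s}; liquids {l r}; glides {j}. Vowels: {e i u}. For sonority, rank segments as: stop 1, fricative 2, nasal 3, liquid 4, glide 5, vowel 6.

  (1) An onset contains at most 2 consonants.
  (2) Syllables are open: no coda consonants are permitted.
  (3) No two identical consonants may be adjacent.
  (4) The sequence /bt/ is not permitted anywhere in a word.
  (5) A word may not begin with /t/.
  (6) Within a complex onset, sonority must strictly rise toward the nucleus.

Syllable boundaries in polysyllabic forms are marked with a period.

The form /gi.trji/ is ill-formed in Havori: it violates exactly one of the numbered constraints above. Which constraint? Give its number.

/gi.trji/: syllable 2 onset /trj/ has 3 consonants (> 2).
This is a violation of constraint 1: "An onset contains at most 2 consonants."
The remaining constraints (2, 3, 4, 5, 6) are satisfied.

1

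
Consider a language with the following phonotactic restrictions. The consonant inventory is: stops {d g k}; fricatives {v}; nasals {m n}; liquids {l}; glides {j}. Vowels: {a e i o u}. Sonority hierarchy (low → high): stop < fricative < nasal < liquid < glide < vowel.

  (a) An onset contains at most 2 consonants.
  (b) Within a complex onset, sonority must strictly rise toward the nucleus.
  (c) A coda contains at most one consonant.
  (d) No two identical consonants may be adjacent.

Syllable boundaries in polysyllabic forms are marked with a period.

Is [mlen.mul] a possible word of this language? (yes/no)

yes

[mlen.mul] — σ1 onset /ml/ (3→4 rises), coda /n/ ok; σ2 onset /m/, coda /l/ ok → permitted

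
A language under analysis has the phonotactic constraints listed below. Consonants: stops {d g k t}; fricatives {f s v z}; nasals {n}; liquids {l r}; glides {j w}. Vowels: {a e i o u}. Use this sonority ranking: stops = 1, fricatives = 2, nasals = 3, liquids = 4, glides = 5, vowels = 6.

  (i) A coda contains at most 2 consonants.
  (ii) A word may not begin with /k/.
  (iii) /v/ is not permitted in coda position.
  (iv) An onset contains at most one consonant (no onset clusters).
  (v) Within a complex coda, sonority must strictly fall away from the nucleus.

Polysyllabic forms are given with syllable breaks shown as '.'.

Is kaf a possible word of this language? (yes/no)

no

kaf — violates constraint (ii): word begins with /k/ → illicit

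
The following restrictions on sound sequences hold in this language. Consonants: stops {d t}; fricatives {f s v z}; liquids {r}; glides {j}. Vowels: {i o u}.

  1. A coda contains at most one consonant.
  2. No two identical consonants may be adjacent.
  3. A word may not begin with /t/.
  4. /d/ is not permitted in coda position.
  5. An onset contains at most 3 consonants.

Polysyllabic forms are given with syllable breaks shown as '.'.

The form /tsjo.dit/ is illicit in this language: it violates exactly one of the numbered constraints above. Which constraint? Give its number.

3

/tsjo.dit/: word begins with /t/.
This is a violation of constraint 3: "A word may not begin with /t/."
The remaining constraints (1, 2, 4, 5) are satisfied.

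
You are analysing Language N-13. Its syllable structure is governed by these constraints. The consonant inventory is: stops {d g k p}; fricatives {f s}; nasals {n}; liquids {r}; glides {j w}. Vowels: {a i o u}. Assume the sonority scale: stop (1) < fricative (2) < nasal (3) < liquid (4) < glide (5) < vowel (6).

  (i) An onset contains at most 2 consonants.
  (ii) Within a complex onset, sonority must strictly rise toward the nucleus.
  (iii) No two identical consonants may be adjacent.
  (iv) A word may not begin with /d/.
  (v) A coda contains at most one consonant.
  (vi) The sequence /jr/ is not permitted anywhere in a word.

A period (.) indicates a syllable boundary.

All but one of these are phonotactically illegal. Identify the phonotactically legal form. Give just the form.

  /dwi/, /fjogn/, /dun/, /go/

/go/

/dwi/ — violates constraint (iv): word begins with /d/ → phonotactically illegal
/fjogn/ — violates constraint (v): syllable 1 coda /gn/ has 2 consonants (> 1) → phonotactically illegal
/dun/ — violates constraint (iv): word begins with /d/ → phonotactically illegal
/go/ — σ1 onset /g/, coda /∅/ ok → phonotactically legal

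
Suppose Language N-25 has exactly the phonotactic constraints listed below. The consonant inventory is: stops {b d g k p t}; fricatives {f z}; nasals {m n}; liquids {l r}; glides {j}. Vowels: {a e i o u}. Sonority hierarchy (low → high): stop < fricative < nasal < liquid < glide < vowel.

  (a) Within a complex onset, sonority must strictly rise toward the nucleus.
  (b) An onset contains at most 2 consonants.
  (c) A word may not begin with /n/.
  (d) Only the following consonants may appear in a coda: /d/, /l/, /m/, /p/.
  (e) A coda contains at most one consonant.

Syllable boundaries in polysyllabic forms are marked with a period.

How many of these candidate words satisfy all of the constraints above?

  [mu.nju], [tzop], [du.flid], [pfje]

3

[mu.nju] — σ1 onset /m/, coda /∅/ ok; σ2 onset /nj/ (3→5 rises), coda /∅/ ok → permitted
[tzop] — σ1 onset /tz/ (1→2 rises), coda /p/ ok → permitted
[du.flid] — σ1 onset /d/, coda /∅/ ok; σ2 onset /fl/ (2→4 rises), coda /d/ ok → permitted
[pfje] — violates constraint (b): syllable 1 onset /pfj/ has 3 consonants (> 2) → not permitted
Permitted: [mu.nju], [tzop], [du.flid] → 3.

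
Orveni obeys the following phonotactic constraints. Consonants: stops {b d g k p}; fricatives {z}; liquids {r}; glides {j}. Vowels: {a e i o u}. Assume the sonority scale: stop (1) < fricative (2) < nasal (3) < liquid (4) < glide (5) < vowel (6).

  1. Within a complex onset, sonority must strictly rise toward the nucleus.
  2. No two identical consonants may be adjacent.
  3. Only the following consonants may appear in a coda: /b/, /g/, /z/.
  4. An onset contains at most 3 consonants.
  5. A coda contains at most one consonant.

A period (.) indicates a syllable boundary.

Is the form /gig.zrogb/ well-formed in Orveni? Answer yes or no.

no

/gig.zrogb/ — violates constraint 5: syllable 2 coda /gb/ has 2 consonants (> 1) → ill-formed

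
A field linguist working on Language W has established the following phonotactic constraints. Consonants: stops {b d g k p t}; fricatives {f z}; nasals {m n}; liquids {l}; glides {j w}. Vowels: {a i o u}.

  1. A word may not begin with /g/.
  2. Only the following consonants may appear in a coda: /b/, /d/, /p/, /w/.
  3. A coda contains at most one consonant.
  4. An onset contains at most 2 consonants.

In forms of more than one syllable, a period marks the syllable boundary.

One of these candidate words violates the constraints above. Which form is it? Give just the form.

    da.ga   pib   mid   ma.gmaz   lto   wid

da.ga — σ1 onset /d/, coda /∅/ ok; σ2 onset /g/, coda /∅/ ok → licit
pib — σ1 onset /p/, coda /b/ ok → licit
mid — σ1 onset /m/, coda /d/ ok → licit
ma.gmaz — violates constraint 2: syllable 2 coda contains /z/, which is not a licensed coda consonant → illicit
lto — σ1 onset /lt/ (2C), coda /∅/ ok → licit
wid — σ1 onset /w/, coda /d/ ok → licit

ma.gmaz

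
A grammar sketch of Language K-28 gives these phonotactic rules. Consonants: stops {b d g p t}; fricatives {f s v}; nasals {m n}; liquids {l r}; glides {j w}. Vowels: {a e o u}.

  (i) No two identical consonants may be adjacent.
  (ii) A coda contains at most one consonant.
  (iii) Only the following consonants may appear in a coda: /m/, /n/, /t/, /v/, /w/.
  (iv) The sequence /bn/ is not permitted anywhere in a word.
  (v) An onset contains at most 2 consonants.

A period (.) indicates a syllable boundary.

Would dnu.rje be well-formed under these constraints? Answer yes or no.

dnu.rje — σ1 onset /dn/ (2C), coda /∅/ ok; σ2 onset /rj/ (2C), coda /∅/ ok → well-formed

yes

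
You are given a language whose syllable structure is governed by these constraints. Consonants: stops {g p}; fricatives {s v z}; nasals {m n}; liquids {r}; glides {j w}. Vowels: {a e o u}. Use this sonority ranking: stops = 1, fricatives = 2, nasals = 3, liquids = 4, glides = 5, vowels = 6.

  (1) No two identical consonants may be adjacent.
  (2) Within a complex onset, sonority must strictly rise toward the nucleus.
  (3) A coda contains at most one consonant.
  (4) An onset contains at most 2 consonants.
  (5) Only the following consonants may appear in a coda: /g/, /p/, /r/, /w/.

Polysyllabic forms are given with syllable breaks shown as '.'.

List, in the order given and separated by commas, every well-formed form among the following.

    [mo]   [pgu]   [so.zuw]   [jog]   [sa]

[mo] — σ1 onset /m/, coda /∅/ ok → well-formed
[pgu] — violates constraint 2: syllable 1 onset /pg/: /p/ (stop, 1) → /g/ (stop, 1) does not rise → ill-formed
[so.zuw] — σ1 onset /s/, coda /∅/ ok; σ2 onset /z/, coda /w/ ok → well-formed
[jog] — σ1 onset /j/, coda /g/ ok → well-formed
[sa] — σ1 onset /s/, coda /∅/ ok → well-formed

[mo], [so.zuw], [jog], [sa]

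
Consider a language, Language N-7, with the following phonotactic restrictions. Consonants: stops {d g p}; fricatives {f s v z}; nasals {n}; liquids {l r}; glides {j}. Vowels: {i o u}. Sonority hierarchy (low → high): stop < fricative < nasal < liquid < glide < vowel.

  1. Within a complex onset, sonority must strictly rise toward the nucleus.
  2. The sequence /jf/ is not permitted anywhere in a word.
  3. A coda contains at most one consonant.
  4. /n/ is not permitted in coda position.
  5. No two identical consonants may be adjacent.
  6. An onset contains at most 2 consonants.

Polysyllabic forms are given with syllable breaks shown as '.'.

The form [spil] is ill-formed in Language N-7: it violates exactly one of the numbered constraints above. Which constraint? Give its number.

1

[spil]: syllable 1 onset /sp/: /s/ (fricative, 2) → /p/ (stop, 1) does not rise.
This is a violation of constraint 1: "Within a complex onset, sonority must strictly rise toward the nucleus."
The remaining constraints (2, 3, 4, 5, 6) are satisfied.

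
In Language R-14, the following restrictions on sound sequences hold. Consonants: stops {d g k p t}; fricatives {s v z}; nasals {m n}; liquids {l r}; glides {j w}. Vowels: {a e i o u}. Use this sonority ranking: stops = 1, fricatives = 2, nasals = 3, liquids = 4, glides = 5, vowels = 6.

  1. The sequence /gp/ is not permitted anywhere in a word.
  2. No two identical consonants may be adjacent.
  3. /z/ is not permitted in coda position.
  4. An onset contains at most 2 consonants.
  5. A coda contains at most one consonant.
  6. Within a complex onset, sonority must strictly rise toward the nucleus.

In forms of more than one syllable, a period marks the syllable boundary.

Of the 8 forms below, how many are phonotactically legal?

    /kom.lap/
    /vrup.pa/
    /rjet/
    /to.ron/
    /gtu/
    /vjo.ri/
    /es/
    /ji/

/kom.lap/ — σ1 onset /k/, coda /m/ ok; σ2 onset /l/, coda /p/ ok → phonotactically legal
/vrup.pa/ — violates constraint 2: adjacent identical consonants /pp/ → phonotactically illegal
/rjet/ — σ1 onset /rj/ (4→5 rises), coda /t/ ok → phonotactically legal
/to.ron/ — σ1 onset /t/, coda /∅/ ok; σ2 onset /r/, coda /n/ ok → phonotactically legal
/gtu/ — violates constraint 6: syllable 1 onset /gt/: /g/ (stop, 1) → /t/ (stop, 1) does not rise → phonotactically illegal
/vjo.ri/ — σ1 onset /vj/ (2→5 rises), coda /∅/ ok; σ2 onset /r/, coda /∅/ ok → phonotactically legal
/es/ — σ1 onset /∅/, coda /s/ ok → phonotactically legal
/ji/ — σ1 onset /j/, coda /∅/ ok → phonotactically legal
Phonotactically legal: /kom.lap/, /rjet/, /to.ron/, /vjo.ri/, /es/, /ji/ → 6.

6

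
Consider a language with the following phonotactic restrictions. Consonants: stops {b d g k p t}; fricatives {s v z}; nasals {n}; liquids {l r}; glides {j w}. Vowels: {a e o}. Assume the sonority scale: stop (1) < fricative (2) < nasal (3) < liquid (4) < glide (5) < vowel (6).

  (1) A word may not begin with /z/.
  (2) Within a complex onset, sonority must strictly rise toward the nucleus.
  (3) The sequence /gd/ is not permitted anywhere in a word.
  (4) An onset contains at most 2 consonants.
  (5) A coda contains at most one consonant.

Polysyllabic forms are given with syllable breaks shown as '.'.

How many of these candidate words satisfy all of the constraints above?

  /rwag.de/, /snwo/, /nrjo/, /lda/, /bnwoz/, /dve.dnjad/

/rwag.de/ — violates constraint 3: contains banned sequence /gd/ → illicit
/snwo/ — violates constraint 4: syllable 1 onset /snw/ has 3 consonants (> 2) → illicit
/nrjo/ — violates constraint 4: syllable 1 onset /nrj/ has 3 consonants (> 2) → illicit
/lda/ — violates constraint 2: syllable 1 onset /ld/: /l/ (liquid, 4) → /d/ (stop, 1) does not rise → illicit
/bnwoz/ — violates constraint 4: syllable 1 onset /bnw/ has 3 consonants (> 2) → illicit
/dve.dnjad/ — violates constraint 4: syllable 2 onset /dnj/ has 3 consonants (> 2) → illicit
No form is licit → 0.

0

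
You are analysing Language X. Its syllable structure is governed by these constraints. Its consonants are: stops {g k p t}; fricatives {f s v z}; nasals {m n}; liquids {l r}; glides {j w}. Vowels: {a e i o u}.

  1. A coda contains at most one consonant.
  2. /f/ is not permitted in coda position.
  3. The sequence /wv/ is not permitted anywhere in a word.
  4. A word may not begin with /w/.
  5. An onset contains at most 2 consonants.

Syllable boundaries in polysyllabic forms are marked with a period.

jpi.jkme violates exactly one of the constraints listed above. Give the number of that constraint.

jpi.jkme: syllable 2 onset /jkm/ has 3 consonants (> 2).
This is a violation of constraint 5: "An onset contains at most 2 consonants."
The remaining constraints (1, 2, 3, 4) are satisfied.

5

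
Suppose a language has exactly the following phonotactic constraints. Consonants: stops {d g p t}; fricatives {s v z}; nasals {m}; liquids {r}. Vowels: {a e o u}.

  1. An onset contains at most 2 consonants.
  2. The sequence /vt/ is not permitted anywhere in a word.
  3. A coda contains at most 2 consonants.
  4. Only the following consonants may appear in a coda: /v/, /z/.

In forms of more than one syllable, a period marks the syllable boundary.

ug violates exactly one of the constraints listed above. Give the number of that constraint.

4

ug: syllable 1 coda contains /g/, which is not a licensed coda consonant.
This is a violation of constraint 4: "Only the following consonants may appear in a coda: /v/, /z/."
The remaining constraints (1, 2, 3) are satisfied.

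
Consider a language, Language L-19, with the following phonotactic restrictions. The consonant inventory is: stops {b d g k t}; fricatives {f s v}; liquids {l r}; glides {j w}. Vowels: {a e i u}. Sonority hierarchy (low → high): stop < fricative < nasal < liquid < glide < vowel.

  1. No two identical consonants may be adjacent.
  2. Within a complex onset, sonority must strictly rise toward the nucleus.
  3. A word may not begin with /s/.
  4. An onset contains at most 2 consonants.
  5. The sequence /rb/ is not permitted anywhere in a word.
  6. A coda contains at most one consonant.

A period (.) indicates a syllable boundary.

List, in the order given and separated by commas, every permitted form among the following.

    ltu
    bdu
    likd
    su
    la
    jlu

la

ltu — violates constraint 2: syllable 1 onset /lt/: /l/ (liquid, 4) → /t/ (stop, 1) does not rise → not permitted
bdu — violates constraint 2: syllable 1 onset /bd/: /b/ (stop, 1) → /d/ (stop, 1) does not rise → not permitted
likd — violates constraint 6: syllable 1 coda /kd/ has 2 consonants (> 1) → not permitted
su — violates constraint 3: word begins with /s/ → not permitted
la — σ1 onset /l/, coda /∅/ ok → permitted
jlu — violates constraint 2: syllable 1 onset /jl/: /j/ (glide, 5) → /l/ (liquid, 4) does not rise → not permitted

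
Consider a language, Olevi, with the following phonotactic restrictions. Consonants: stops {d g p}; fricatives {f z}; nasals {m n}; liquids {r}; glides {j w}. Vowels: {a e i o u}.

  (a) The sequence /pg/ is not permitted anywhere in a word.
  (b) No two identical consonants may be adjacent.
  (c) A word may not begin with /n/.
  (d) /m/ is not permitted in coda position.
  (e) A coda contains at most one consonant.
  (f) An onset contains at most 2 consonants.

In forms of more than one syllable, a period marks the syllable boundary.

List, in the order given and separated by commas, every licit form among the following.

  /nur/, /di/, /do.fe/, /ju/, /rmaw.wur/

/nur/ — violates constraint (c): word begins with /n/ → illicit
/di/ — σ1 onset /d/, coda /∅/ ok → licit
/do.fe/ — σ1 onset /d/, coda /∅/ ok; σ2 onset /f/, coda /∅/ ok → licit
/ju/ — σ1 onset /j/, coda /∅/ ok → licit
/rmaw.wur/ — violates constraint (b): adjacent identical consonants /ww/ → illicit

/di/, /do.fe/, /ju/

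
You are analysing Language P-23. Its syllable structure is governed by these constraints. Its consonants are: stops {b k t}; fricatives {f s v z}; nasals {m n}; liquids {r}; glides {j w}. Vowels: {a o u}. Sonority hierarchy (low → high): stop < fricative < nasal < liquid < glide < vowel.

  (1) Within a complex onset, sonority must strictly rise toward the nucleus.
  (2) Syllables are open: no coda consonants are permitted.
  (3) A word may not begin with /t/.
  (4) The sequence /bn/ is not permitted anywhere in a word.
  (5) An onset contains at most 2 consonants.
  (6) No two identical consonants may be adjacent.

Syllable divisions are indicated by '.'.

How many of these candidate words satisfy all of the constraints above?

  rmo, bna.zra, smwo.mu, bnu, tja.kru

0

rmo — violates constraint 1: syllable 1 onset /rm/: /r/ (liquid, 4) → /m/ (nasal, 3) does not rise → ill-formed
bna.zra — violates constraint 4: contains banned sequence /bn/ → ill-formed
smwo.mu — violates constraint 5: syllable 1 onset /smw/ has 3 consonants (> 2) → ill-formed
bnu — violates constraint 4: contains banned sequence /bn/ → ill-formed
tja.kru — violates constraint 3: word begins with /t/ → ill-formed
No form is well-formed → 0.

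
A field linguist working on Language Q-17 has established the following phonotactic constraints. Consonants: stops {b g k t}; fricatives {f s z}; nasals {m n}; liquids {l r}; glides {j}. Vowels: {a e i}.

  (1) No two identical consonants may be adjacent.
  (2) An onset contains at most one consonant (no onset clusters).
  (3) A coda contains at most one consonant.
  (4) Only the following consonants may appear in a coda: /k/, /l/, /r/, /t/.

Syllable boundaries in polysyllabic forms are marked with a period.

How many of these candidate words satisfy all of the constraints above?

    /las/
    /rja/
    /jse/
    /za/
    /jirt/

/las/ — violates constraint 4: syllable 1 coda contains /s/, which is not a licensed coda consonant → ill-formed
/rja/ — violates constraint 2: syllable 1 onset /rj/ has 2 consonants (> 1) → ill-formed
/jse/ — violates constraint 2: syllable 1 onset /js/ has 2 consonants (> 1) → ill-formed
/za/ — σ1 onset /z/, coda /∅/ ok → well-formed
/jirt/ — violates constraint 3: syllable 1 coda /rt/ has 2 consonants (> 1) → ill-formed
Well-formed: /za/ → 1.

1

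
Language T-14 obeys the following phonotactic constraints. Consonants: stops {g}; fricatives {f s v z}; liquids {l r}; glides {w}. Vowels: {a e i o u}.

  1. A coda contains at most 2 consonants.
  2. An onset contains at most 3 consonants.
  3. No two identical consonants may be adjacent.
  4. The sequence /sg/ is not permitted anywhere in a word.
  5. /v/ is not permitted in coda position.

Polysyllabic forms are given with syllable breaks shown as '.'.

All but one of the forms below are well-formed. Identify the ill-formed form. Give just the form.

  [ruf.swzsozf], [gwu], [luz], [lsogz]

[ruf.swzsozf] — violates constraint 2: syllable 2 onset /swzs/ has 4 consonants (> 3) → ill-formed
[gwu] — σ1 onset /gw/ (2C), coda /∅/ ok → well-formed
[luz] — σ1 onset /l/, coda /z/ ok → well-formed
[lsogz] — σ1 onset /ls/ (2C), coda /gz/ (2C) ok → well-formed

[ruf.swzsozf]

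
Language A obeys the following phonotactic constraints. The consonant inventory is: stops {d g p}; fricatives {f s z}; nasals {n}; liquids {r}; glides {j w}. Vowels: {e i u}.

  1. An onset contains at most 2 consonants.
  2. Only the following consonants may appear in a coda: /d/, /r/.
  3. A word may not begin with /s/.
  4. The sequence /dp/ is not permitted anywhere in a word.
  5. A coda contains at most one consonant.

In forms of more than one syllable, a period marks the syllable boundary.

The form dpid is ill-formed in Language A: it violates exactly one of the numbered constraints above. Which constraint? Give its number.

dpid: contains banned sequence /dp/.
This is a violation of constraint 4: "The sequence /dp/ is not permitted anywhere in a word."
The remaining constraints (1, 2, 3, 5) are satisfied.

4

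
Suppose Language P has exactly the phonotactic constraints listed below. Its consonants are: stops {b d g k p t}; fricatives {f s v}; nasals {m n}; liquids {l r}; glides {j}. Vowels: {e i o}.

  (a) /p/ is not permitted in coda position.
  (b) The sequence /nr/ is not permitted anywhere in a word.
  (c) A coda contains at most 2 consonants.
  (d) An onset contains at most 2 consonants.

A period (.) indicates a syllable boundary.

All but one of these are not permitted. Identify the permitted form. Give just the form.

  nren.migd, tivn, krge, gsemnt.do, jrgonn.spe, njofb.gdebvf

nren.migd — violates constraint (b): contains banned sequence /nr/ → not permitted
tivn — σ1 onset /t/, coda /vn/ (2C) ok → permitted
krge — violates constraint (d): syllable 1 onset /krg/ has 3 consonants (> 2) → not permitted
gsemnt.do — violates constraint (c): syllable 1 coda /mnt/ has 3 consonants (> 2) → not permitted
jrgonn.spe — violates constraint (d): syllable 1 onset /jrg/ has 3 consonants (> 2) → not permitted
njofb.gdebvf — violates constraint (c): syllable 2 coda /bvf/ has 3 consonants (> 2) → not permitted

tivn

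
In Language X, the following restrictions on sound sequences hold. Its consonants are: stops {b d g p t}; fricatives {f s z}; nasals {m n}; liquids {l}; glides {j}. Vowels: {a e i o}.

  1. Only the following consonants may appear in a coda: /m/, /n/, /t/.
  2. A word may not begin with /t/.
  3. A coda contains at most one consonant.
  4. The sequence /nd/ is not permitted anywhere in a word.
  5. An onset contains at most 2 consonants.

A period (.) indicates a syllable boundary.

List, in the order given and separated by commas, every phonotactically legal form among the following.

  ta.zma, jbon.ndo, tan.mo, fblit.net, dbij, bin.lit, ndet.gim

bin.lit

ta.zma — violates constraint 2: word begins with /t/ → phonotactically illegal
jbon.ndo — violates constraint 4: contains banned sequence /nd/ → phonotactically illegal
tan.mo — violates constraint 2: word begins with /t/ → phonotactically illegal
fblit.net — violates constraint 5: syllable 1 onset /fbl/ has 3 consonants (> 2) → phonotactically illegal
dbij — violates constraint 1: syllable 1 coda contains /j/, which is not a licensed coda consonant → phonotactically illegal
bin.lit — σ1 onset /b/, coda /n/ ok; σ2 onset /l/, coda /t/ ok → phonotactically legal
ndet.gim — violates constraint 4: contains banned sequence /nd/ → phonotactically illegal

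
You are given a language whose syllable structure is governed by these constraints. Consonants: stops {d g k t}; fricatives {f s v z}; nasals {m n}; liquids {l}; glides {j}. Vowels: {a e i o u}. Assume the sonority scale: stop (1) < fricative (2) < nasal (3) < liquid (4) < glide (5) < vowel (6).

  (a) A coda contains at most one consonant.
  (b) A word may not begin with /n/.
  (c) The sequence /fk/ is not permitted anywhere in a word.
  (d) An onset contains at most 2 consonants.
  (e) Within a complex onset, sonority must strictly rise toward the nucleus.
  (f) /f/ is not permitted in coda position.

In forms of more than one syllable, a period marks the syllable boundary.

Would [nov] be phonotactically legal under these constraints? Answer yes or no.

no

[nov] — violates constraint (b): word begins with /n/ → phonotactically illegal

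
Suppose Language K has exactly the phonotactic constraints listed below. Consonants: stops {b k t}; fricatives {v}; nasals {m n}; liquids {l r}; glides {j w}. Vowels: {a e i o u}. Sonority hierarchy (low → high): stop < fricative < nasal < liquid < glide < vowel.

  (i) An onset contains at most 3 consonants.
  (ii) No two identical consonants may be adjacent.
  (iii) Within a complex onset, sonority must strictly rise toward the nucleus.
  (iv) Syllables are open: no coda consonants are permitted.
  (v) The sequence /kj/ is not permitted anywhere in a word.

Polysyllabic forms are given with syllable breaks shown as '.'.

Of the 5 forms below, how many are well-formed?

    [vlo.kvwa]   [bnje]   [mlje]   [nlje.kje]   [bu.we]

[vlo.kvwa] — σ1 onset /vl/ (2→4 rises), coda /∅/ ok; σ2 onset /kvw/ (1→2→5 rises), coda /∅/ ok → well-formed
[bnje] — σ1 onset /bnj/ (1→3→5 rises), coda /∅/ ok → well-formed
[mlje] — σ1 onset /mlj/ (3→4→5 rises), coda /∅/ ok → well-formed
[nlje.kje] — violates constraint (v): contains banned sequence /kj/ → ill-formed
[bu.we] — σ1 onset /b/, coda /∅/ ok; σ2 onset /w/, coda /∅/ ok → well-formed
Well-formed: [vlo.kvwa], [bnje], [mlje], [bu.we] → 4.

4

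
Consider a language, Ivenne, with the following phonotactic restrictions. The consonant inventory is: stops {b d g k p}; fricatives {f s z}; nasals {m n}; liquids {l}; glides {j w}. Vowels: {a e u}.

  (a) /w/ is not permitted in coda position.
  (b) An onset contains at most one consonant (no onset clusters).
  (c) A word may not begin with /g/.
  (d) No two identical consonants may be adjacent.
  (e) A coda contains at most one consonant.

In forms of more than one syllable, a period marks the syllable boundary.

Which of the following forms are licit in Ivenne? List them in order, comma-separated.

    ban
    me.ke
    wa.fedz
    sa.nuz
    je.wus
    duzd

ban — σ1 onset /b/, coda /n/ ok → licit
me.ke — σ1 onset /m/, coda /∅/ ok; σ2 onset /k/, coda /∅/ ok → licit
wa.fedz — violates constraint (e): syllable 2 coda /dz/ has 2 consonants (> 1) → illicit
sa.nuz — σ1 onset /s/, coda /∅/ ok; σ2 onset /n/, coda /z/ ok → licit
je.wus — σ1 onset /j/, coda /∅/ ok; σ2 onset /w/, coda /s/ ok → licit
duzd — violates constraint (e): syllable 1 coda /zd/ has 2 consonants (> 1) → illicit

ban, me.ke, sa.nuz, je.wus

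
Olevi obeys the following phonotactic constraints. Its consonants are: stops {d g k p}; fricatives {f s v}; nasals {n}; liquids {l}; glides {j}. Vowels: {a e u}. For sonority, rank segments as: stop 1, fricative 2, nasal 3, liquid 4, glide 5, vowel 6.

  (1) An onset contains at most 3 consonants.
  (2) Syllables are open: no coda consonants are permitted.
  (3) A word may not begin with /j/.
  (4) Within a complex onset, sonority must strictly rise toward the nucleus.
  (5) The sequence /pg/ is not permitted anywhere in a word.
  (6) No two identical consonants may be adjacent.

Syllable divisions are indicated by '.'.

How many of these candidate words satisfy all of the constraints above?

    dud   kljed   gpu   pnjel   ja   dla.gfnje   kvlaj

dud — violates constraint 2: syllable 1 coda /d/ has 1 consonant (> 0) → ill-formed
kljed — violates constraint 2: syllable 1 coda /d/ has 1 consonant (> 0) → ill-formed
gpu — violates constraint 4: syllable 1 onset /gp/: /g/ (stop, 1) → /p/ (stop, 1) does not rise → ill-formed
pnjel — violates constraint 2: syllable 1 coda /l/ has 1 consonant (> 0) → ill-formed
ja — violates constraint 3: word begins with /j/ → ill-formed
dla.gfnje — violates constraint 1: syllable 2 onset /gfnj/ has 4 consonants (> 3) → ill-formed
kvlaj — violates constraint 2: syllable 1 coda /j/ has 1 consonant (> 0) → ill-formed
No form is well-formed → 0.

0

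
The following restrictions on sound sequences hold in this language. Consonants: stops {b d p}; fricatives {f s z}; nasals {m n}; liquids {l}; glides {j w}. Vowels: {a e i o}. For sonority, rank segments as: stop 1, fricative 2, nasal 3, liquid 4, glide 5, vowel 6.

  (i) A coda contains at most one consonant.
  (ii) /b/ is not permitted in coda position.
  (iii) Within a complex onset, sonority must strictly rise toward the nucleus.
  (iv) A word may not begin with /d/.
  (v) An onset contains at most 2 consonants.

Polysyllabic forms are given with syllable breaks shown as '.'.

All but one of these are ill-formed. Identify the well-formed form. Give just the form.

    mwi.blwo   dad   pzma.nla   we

we

mwi.blwo — violates constraint (v): syllable 2 onset /blw/ has 3 consonants (> 2) → ill-formed
dad — violates constraint (iv): word begins with /d/ → ill-formed
pzma.nla — violates constraint (v): syllable 1 onset /pzm/ has 3 consonants (> 2) → ill-formed
we — σ1 onset /w/, coda /∅/ ok → well-formed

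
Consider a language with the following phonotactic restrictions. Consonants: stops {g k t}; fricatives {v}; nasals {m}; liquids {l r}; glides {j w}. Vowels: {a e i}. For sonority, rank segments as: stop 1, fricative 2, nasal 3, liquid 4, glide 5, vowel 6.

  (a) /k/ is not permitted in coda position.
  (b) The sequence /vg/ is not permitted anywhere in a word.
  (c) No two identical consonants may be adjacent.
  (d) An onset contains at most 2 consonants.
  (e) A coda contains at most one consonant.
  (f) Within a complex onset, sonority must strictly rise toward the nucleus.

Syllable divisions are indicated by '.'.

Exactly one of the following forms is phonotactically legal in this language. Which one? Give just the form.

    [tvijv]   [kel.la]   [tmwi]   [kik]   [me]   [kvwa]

[tvijv] — violates constraint (e): syllable 1 coda /jv/ has 2 consonants (> 1) → phonotactically illegal
[kel.la] — violates constraint (c): adjacent identical consonants /ll/ → phonotactically illegal
[tmwi] — violates constraint (d): syllable 1 onset /tmw/ has 3 consonants (> 2) → phonotactically illegal
[kik] — violates constraint (a): syllable 1 coda contains /k/ → phonotactically illegal
[me] — σ1 onset /m/, coda /∅/ ok → phonotactically legal
[kvwa] — violates constraint (d): syllable 1 onset /kvw/ has 3 consonants (> 2) → phonotactically illegal

[me]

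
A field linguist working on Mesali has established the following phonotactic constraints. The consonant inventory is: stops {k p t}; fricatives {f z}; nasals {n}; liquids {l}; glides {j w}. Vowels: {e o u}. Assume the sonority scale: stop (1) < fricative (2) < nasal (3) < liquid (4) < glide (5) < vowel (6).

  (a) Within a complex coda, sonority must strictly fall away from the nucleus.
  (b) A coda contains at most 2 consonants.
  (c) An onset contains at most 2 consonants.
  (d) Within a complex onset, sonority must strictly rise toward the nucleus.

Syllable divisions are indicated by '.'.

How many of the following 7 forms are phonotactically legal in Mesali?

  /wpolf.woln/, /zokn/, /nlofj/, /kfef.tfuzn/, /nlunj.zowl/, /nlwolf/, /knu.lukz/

/wpolf.woln/ — violates constraint (d): syllable 1 onset /wp/: /w/ (glide, 5) → /p/ (stop, 1) does not rise → phonotactically illegal
/zokn/ — violates constraint (a): syllable 1 coda /kn/: /k/ (stop, 1) → /n/ (nasal, 3) does not fall → phonotactically illegal
/nlofj/ — violates constraint (a): syllable 1 coda /fj/: /f/ (fricative, 2) → /j/ (glide, 5) does not fall → phonotactically illegal
/kfef.tfuzn/ — violates constraint (a): syllable 2 coda /zn/: /z/ (fricative, 2) → /n/ (nasal, 3) does not fall → phonotactically illegal
/nlunj.zowl/ — violates constraint (a): syllable 1 coda /nj/: /n/ (nasal, 3) → /j/ (glide, 5) does not fall → phonotactically illegal
/nlwolf/ — violates constraint (c): syllable 1 onset /nlw/ has 3 consonants (> 2) → phonotactically illegal
/knu.lukz/ — violates constraint (a): syllable 2 coda /kz/: /k/ (stop, 1) → /z/ (fricative, 2) does not fall → phonotactically illegal
No form is phonotactically legal → 0.

0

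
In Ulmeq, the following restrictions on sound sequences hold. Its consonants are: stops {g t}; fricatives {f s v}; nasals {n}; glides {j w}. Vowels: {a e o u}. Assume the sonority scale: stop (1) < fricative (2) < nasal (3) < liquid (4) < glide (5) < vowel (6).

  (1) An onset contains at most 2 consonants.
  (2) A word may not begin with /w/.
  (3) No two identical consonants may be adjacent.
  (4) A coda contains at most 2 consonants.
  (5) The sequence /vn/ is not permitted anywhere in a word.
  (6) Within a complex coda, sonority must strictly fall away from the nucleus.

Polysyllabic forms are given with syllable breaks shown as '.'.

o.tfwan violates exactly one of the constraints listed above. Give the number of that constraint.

o.tfwan: syllable 2 onset /tfw/ has 3 consonants (> 2).
This is a violation of constraint 1: "An onset contains at most 2 consonants."
The remaining constraints (2, 3, 4, 5, 6) are satisfied.

1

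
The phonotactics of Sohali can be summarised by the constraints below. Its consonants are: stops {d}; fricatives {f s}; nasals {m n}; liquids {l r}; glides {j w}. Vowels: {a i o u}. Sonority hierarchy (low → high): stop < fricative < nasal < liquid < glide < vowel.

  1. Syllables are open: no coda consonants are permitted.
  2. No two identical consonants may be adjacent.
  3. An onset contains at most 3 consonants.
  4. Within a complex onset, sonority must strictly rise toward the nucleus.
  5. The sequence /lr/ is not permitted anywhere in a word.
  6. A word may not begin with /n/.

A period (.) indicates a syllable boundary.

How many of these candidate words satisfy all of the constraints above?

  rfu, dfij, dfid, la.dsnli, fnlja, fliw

rfu — violates constraint 4: syllable 1 onset /rf/: /r/ (liquid, 4) → /f/ (fricative, 2) does not rise → illicit
dfij — violates constraint 1: syllable 1 coda /j/ has 1 consonant (> 0) → illicit
dfid — violates constraint 1: syllable 1 coda /d/ has 1 consonant (> 0) → illicit
la.dsnli — violates constraint 3: syllable 2 onset /dsnl/ has 4 consonants (> 3) → illicit
fnlja — violates constraint 3: syllable 1 onset /fnlj/ has 4 consonants (> 3) → illicit
fliw — violates constraint 1: syllable 1 coda /w/ has 1 consonant (> 0) → illicit
No form is licit → 0.

0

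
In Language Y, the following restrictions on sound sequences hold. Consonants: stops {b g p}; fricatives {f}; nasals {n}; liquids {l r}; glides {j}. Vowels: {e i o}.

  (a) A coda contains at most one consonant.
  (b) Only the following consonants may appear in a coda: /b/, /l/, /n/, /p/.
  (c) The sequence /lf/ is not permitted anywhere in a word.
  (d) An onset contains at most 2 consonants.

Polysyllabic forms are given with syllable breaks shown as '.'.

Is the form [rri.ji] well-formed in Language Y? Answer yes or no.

[rri.ji] — σ1 onset /rr/ (2C), coda /∅/ ok; σ2 onset /j/, coda /∅/ ok → well-formed

yes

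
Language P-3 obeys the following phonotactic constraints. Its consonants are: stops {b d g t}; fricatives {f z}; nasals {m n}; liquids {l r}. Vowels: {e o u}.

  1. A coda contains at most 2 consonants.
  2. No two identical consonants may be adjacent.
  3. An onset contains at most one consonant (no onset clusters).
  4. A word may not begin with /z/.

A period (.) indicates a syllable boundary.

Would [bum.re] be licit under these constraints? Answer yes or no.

[bum.re] — σ1 onset /b/, coda /m/ ok; σ2 onset /r/, coda /∅/ ok → licit

yes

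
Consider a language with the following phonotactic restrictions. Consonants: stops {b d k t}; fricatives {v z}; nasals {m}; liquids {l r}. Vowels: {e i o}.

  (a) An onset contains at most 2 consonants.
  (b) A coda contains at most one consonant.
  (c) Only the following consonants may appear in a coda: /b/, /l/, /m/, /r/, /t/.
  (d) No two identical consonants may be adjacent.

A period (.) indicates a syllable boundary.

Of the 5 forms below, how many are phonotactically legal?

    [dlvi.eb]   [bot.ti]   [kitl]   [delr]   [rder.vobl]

0

[dlvi.eb] — violates constraint (a): syllable 1 onset /dlv/ has 3 consonants (> 2) → phonotactically illegal
[bot.ti] — violates constraint (d): adjacent identical consonants /tt/ → phonotactically illegal
[kitl] — violates constraint (b): syllable 1 coda /tl/ has 2 consonants (> 1) → phonotactically illegal
[delr] — violates constraint (b): syllable 1 coda /lr/ has 2 consonants (> 1) → phonotactically illegal
[rder.vobl] — violates constraint (b): syllable 2 coda /bl/ has 2 consonants (> 1) → phonotactically illegal
No form is phonotactically legal → 0.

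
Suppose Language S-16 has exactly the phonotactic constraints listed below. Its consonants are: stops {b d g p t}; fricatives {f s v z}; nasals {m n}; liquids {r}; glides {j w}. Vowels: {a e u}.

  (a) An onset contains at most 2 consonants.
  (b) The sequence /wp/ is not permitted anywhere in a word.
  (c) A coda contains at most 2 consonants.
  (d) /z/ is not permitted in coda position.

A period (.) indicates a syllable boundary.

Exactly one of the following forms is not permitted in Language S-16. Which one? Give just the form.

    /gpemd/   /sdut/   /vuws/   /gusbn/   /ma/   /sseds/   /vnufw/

/gpemd/ — σ1 onset /gp/ (2C), coda /md/ (2C) ok → permitted
/sdut/ — σ1 onset /sd/ (2C), coda /t/ ok → permitted
/vuws/ — σ1 onset /v/, coda /ws/ (2C) ok → permitted
/gusbn/ — violates constraint (c): syllable 1 coda /sbn/ has 3 consonants (> 2) → not permitted
/ma/ — σ1 onset /m/, coda /∅/ ok → permitted
/sseds/ — σ1 onset /ss/ (2C), coda /ds/ (2C) ok → permitted
/vnufw/ — σ1 onset /vn/ (2C), coda /fw/ (2C) ok → permitted

/gusbn/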